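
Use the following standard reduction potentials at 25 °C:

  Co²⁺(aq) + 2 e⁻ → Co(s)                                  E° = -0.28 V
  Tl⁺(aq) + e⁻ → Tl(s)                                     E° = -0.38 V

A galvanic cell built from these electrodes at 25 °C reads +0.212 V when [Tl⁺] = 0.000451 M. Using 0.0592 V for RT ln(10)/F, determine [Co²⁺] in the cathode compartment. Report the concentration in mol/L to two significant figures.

Co²⁺/Co is the cathode, Tl⁺/Tl the anode: E°cell = +0.10 V, n = 2.
Overall reaction: Co²⁺(aq) + 2 Tl(s) → Co(s) + 2 Tl⁺(aq); Q = [Tl⁺]^2/[Co²⁺]^1.
From E = E° − (0.0592/n) log Q: log Q = (E° − E)·n/0.0592 = (+0.10 − (+0.212))·2/0.0592 = -3.7838.
So 1·log[Co²⁺] = 2·log(0.000451) − log Q = -6.6916 − (-3.7838) = -2.9078; [Co²⁺] = 10^(-2.9078) ≈ 0.0012 M.

0.0012 M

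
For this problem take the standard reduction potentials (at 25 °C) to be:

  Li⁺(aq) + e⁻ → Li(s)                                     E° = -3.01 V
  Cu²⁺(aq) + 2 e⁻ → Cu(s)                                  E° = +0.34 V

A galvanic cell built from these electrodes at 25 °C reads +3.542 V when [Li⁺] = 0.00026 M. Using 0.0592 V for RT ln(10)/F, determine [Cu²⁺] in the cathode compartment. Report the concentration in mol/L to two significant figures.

0.21 M

Cu²⁺/Cu is the cathode, Li⁺/Li the anode: E°cell = +3.35 V, n = 2.
Overall reaction: Cu²⁺(aq) + 2 Li(s) → Cu(s) + 2 Li⁺(aq); Q = [Li⁺]^2/[Cu²⁺]^1.
From E = E° − (0.0592/n) log Q: log Q = (E° − E)·n/0.0592 = (+3.35 − (+3.542))·2/0.0592 = -6.4865.
So 1·log[Cu²⁺] = 2·log(0.00026) − log Q = -7.1701 − (-6.4865) = -0.6836; [Cu²⁺] = 10^(-0.6836) ≈ 0.21 M.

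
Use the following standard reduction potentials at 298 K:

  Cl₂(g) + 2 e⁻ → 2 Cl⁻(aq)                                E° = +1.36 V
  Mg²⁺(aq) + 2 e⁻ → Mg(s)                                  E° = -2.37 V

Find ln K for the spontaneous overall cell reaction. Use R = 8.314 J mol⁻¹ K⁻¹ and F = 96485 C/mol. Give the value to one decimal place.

290.5

Cathode: Cl₂/Cl⁻; anode: Mg²⁺/Mg. E°cell = (+1.36) − (-2.37) = +3.73 V, with n = 2.
ΔG° = −nFE° = −RT ln K, so ln K = nFE°/(RT) = (2)(96485)(+3.73) / ((8.314)(298)) = 290.518.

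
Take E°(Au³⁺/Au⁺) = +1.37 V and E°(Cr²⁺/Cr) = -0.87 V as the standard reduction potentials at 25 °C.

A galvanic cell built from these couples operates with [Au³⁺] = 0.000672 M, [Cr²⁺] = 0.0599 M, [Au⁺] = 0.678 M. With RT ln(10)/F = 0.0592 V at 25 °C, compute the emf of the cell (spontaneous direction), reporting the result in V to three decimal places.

Au³⁺/Au⁺ is the cathode (higher E°), Cr²⁺/Cr the anode: E°cell = +1.37 − (-0.87) = +2.24 V, n = 2.
Overall: Au³⁺(aq) + Cr(s) → Au⁺(aq) + Cr²⁺(aq)
Q = [Au⁺]·[Cr²⁺] / ([Au³⁺]); log Q = 1.781.
E = E° − (0.0592/n) log Q = +2.24 − (0.0592/2)(1.781) = +2.187 V.

+2.187 V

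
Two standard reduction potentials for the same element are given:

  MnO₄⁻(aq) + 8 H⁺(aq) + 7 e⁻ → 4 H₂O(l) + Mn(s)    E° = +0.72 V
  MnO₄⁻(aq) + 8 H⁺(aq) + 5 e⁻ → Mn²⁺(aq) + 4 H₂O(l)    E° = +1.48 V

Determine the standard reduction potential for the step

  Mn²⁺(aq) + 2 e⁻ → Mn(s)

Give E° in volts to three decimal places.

-1.180 V

Sequential free energies add, so n₃E°₃ = n₁E°₁ + n₂E°₂.
With n₃ = 7, and the known step contributing 5×(+1.48) V, the unknown satisfies 2·E° = 7×(+0.72) − 5×(+1.48) = -2.360.
E° = -2.360 / 2 = -1.180 V.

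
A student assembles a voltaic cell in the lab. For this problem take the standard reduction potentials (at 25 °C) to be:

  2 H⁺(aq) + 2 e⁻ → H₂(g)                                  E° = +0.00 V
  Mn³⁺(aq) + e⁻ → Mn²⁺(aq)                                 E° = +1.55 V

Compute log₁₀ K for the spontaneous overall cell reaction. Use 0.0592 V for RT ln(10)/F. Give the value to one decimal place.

Cathode: Mn³⁺/Mn²⁺; anode: H⁺/H₂. E°cell = +1.55 V, n = 2.
log K = nE°cell / 0.0592 = (2)(+1.55) / 0.0592 = 52.4.

52.4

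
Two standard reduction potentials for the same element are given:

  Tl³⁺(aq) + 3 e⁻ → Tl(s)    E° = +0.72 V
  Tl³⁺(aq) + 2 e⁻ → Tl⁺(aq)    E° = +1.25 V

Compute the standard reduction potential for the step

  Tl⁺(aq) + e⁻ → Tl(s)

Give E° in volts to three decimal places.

Sequential free energies add, so n₃E°₃ = n₁E°₁ + n₂E°₂.
With n₃ = 3, and the known step contributing 2×(+1.25) V, the unknown satisfies 1·E° = 3×(+0.72) − 2×(+1.25) = -0.340.
E° = -0.340 / 1 = -0.340 V.

-0.340 V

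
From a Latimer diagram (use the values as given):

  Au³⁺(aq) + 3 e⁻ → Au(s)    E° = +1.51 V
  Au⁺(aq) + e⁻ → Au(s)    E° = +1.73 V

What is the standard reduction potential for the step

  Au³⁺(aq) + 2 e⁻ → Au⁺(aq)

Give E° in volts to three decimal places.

+1.400 V

Sequential free energies add, so n₃E°₃ = n₁E°₁ + n₂E°₂.
With n₃ = 3, and the known step contributing 1×(+1.73) V, the unknown satisfies 2·E° = 3×(+1.51) − 1×(+1.73) = +2.800.
E° = +2.800 / 2 = +1.400 V.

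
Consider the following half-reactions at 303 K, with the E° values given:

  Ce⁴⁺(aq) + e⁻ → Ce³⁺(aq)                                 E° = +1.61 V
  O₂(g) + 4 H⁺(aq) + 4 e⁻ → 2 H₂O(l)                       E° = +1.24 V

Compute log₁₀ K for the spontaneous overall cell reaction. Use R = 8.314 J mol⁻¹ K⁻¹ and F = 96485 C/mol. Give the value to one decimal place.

24.6

Cathode: Ce⁴⁺/Ce³⁺; anode: O₂/H₂O. E°cell = (+1.61) − (+1.24) = +0.37 V, with n = 4.
ΔG° = −nFE° = −RT ln K, so ln K = nFE°/(RT) = (4)(96485)(+0.37) / ((8.314)(303)) = 56.685.
log₁₀ K = 56.685 / ln 10 = 24.6.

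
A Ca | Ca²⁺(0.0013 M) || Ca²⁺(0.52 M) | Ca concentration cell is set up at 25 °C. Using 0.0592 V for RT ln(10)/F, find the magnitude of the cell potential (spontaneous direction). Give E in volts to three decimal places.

For a concentration cell E°cell = 0. The 0.52 M side is the cathode (reduction is favoured where [Ca²⁺] is higher).
With n = 2, E = −(0.0592/2) log([Ca²⁺]ₐₙ/[Ca²⁺]꜀ₐₜ) = −(0.0592/2) log(0.0013/0.52) = −(0.0592/2)(-2.602) = +0.077 V.

+0.077 V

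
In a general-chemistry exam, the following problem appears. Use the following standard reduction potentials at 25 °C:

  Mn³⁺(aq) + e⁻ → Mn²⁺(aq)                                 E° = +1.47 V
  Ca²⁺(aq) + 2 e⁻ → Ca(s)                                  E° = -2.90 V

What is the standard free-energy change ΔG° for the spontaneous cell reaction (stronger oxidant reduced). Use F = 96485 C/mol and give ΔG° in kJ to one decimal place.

-843.3 kJ

Mn³⁺/Mn²⁺ (E° = +1.47 V) is the cathode; Ca²⁺/Ca (E° = -2.90 V) is the anode, so E°cell = +4.37 V.
Balancing electrons gives n = 2 (lcm of 1 and 2).
ΔG° = −nFE° = −(2)(96485)(+4.37) = -843,279 J = -843.3 kJ.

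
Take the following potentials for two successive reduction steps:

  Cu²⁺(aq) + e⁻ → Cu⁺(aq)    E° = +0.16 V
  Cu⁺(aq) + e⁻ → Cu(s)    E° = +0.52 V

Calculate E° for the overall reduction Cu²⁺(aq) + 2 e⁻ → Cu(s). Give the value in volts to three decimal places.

+0.340 V

Since ΔG° = −nFE° is additive over sequential reductions, n₃E°₃ = n₁E°₁ + n₂E°₂.
E°₃ = (1×+0.16 + 1×+0.52) / 2 = (+0.680) / 2 = +0.340 V.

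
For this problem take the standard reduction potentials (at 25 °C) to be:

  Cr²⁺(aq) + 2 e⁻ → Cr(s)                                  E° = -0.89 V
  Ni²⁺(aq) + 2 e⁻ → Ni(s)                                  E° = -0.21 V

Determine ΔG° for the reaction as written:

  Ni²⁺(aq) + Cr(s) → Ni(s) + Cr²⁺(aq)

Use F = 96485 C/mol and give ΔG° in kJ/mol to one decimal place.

-131.2 kJ/mol

As written, Ni²⁺/Ni is reduced (cathode) and Cr²⁺/Cr is oxidised (anode), so E°cell = (-0.21) − (-0.89) = +0.68 V.
Balancing electrons gives n = 2.
ΔG° = −nFE° = −(2)(96485)(+0.68) = -131,220 J = -131.2 kJ/mol.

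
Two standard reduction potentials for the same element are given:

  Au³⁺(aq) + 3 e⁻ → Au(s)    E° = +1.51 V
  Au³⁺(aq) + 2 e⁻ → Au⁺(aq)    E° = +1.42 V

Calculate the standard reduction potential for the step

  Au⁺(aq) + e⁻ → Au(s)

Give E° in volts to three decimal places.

Sequential free energies add, so n₃E°₃ = n₁E°₁ + n₂E°₂.
With n₃ = 3, and the known step contributing 2×(+1.42) V, the unknown satisfies 1·E° = 3×(+1.51) − 2×(+1.42) = +1.690.
E° = +1.690 / 1 = +1.690 V.

+1.690 V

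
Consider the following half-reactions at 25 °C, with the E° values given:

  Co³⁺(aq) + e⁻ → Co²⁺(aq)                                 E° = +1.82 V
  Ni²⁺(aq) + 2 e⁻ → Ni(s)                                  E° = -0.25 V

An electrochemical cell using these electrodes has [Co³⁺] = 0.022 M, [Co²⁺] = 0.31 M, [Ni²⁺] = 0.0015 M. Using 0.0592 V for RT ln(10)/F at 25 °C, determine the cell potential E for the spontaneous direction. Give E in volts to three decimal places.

+2.086 V

Co³⁺/Co²⁺ is the cathode (higher E°), Ni²⁺/Ni the anode: E°cell = +1.82 − (-0.25) = +2.07 V, n = 2.
Overall: 2 Co³⁺(aq) + Ni(s) → 2 Co²⁺(aq) + Ni²⁺(aq)
Q = [Co²⁺]^2·[Ni²⁺] / ([Co³⁺]^2); log Q = -0.526.
E = E° − (0.0592/n) log Q = +2.07 − (0.0592/2)(-0.526) = +2.086 V.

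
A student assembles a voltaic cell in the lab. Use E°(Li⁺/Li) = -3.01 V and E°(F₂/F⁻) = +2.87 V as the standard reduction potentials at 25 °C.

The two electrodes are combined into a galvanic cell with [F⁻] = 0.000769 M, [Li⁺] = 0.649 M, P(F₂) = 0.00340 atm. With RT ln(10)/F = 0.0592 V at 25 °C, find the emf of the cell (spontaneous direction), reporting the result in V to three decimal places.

+6.002 V

F₂/F⁻ is the cathode (higher E°), Li⁺/Li the anode: E°cell = +2.87 − (-3.01) = +5.88 V, n = 2.
Overall: F₂(g) + 2 Li(s) → 2 F⁻(aq) + 2 Li⁺(aq)
Q = [F⁻]^2·[Li⁺]^2 / (P(F₂)); log Q = -4.135.
E = E° − (0.0592/n) log Q = +5.88 − (0.0592/2)(-4.135) = +6.002 V.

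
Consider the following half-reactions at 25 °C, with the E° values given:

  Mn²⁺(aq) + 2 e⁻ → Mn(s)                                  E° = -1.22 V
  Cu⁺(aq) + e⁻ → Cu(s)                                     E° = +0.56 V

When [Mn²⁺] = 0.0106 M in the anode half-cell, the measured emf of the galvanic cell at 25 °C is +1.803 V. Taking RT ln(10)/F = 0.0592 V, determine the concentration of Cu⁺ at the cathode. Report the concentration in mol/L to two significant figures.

Cu⁺/Cu is the cathode, Mn²⁺/Mn the anode: E°cell = +1.78 V, n = 2.
Overall reaction: 2 Cu⁺(aq) + Mn(s) → 2 Cu(s) + Mn²⁺(aq); Q = [Mn²⁺]^1/[Cu⁺]^2.
From E = E° − (0.0592/n) log Q: log Q = (E° − E)·n/0.0592 = (+1.78 − (+1.803))·2/0.0592 = -0.7770.
So 2·log[Cu⁺] = 1·log(0.0106) − log Q = -1.9747 − (-0.7770) = -1.1977; log[Cu⁺] = -1.1977 / 2 = -0.5988; [Cu⁺] = 10^(-0.5988) ≈ 0.25 M.

0.25 M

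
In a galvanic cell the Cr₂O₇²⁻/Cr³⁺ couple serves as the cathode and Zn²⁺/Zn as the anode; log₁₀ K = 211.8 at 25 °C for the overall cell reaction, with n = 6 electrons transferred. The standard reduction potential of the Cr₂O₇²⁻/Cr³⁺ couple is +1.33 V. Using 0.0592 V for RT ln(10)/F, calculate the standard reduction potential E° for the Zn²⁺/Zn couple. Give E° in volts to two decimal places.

-0.76 V

E°cell = (0.0592/n)·log K = (0.0592/6)(211.8) = +2.090 V.
Since Cr₂O₇²⁻/Cr³⁺ is the cathode and Zn²⁺/Zn the anode, E°cell = E°(Cr₂O₇²⁻/Cr³⁺) − E°(Zn²⁺/Zn).
So E°(Zn²⁺/Zn) = E°(Cr₂O₇²⁻/Cr³⁺) − E°cell = (+1.33) − (+2.090) = -0.76 V.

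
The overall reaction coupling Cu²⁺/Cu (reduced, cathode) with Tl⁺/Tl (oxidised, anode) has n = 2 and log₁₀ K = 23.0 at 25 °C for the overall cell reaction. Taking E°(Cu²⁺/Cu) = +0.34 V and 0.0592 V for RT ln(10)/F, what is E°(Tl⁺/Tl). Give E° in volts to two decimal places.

E°cell = (0.0592/n)·log K = (0.0592/2)(23.0) = +0.681 V.
Since Cu²⁺/Cu is the cathode and Tl⁺/Tl the anode, E°cell = E°(Cu²⁺/Cu) − E°(Tl⁺/Tl).
So E°(Tl⁺/Tl) = E°(Cu²⁺/Cu) − E°cell = (+0.34) − (+0.681) = -0.34 V.

-0.34 V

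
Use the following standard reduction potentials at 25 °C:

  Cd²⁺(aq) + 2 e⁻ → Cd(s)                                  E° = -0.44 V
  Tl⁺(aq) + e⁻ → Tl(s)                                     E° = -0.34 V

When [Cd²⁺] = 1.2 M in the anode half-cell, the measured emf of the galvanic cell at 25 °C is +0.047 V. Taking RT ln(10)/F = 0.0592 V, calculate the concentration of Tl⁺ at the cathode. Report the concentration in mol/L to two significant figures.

0.14 M

Tl⁺/Tl is the cathode, Cd²⁺/Cd the anode: E°cell = +0.10 V, n = 2.
Overall reaction: 2 Tl⁺(aq) + Cd(s) → 2 Tl(s) + Cd²⁺(aq); Q = [Cd²⁺]^1/[Tl⁺]^2.
From E = E° − (0.0592/n) log Q: log Q = (E° − E)·n/0.0592 = (+0.10 − (+0.047))·2/0.0592 = 1.7905.
So 2·log[Tl⁺] = 1·log(1.2) − log Q = 0.0792 − (1.7905) = -1.7113; log[Tl⁺] = -1.7113 / 2 = -0.8557; [Tl⁺] = 10^(-0.8557) ≈ 0.14 M.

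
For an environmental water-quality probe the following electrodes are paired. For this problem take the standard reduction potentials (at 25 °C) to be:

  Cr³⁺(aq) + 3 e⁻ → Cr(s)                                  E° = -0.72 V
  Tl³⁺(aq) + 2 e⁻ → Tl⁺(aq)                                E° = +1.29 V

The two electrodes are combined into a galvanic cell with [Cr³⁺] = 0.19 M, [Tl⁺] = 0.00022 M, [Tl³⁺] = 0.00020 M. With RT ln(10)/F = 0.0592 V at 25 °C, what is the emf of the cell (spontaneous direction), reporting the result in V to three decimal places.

Tl³⁺/Tl⁺ is the cathode (higher E°), Cr³⁺/Cr the anode: E°cell = +1.29 − (-0.72) = +2.01 V, n = 6.
Overall: 3 Tl³⁺(aq) + 2 Cr(s) → 3 Tl⁺(aq) + 2 Cr³⁺(aq)
Q = [Tl⁺]^3·[Cr³⁺]^2 / ([Tl³⁺]^3); log Q = -1.318.
E = E° − (0.0592/n) log Q = +2.01 − (0.0592/6)(-1.318) = +2.023 V.

+2.023 V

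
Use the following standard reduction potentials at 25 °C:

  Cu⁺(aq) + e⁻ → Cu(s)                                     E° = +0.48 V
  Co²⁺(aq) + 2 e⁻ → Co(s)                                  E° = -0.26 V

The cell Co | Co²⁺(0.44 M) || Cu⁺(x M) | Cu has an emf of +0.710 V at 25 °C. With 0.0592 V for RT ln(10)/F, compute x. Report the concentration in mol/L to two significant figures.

Cu⁺/Cu is the cathode, Co²⁺/Co the anode: E°cell = +0.74 V, n = 2.
Overall reaction: 2 Cu⁺(aq) + Co(s) → 2 Cu(s) + Co²⁺(aq); Q = [Co²⁺]^1/[Cu⁺]^2.
From E = E° − (0.0592/n) log Q: log Q = (E° − E)·n/0.0592 = (+0.74 − (+0.710))·2/0.0592 = 1.0135.
So 2·log[Cu⁺] = 1·log(0.44) − log Q = -0.3565 − (1.0135) = -1.3700; log[Cu⁺] = -1.3700 / 2 = -0.6850; [Cu⁺] = 10^(-0.6850) ≈ 0.21 M.

0.21 M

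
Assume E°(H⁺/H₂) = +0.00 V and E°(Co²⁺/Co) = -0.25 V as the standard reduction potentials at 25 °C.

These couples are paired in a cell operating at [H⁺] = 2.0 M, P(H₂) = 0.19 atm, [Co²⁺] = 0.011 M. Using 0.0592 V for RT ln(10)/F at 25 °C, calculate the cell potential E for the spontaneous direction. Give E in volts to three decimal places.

+0.347 V

H⁺/H₂ is the cathode (higher E°), Co²⁺/Co the anode: E°cell = +0.00 − (-0.25) = +0.25 V, n = 2.
Overall: 2 H⁺(aq) + Co(s) → H₂(g) + Co²⁺(aq)
Q = P(H₂)·[Co²⁺] / ([H⁺]^2); log Q = -3.282.
E = E° − (0.0592/n) log Q = +0.25 − (0.0592/2)(-3.282) = +0.347 V.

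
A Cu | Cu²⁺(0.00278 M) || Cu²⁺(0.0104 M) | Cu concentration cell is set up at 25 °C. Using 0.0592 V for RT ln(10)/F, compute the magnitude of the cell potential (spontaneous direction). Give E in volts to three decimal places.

+0.017 V

For a concentration cell E°cell = 0. The 0.0104 M side is the cathode (reduction is favoured where [Cu²⁺] is higher).
With n = 2, E = −(0.0592/2) log([Cu²⁺]ₐₙ/[Cu²⁺]꜀ₐₜ) = −(0.0592/2) log(0.00278/0.0104) = −(0.0592/2)(-0.573) = +0.017 V.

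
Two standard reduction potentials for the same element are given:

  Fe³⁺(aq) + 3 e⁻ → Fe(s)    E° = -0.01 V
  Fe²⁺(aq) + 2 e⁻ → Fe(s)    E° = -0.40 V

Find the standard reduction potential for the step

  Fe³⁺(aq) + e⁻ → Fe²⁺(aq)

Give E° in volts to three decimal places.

+0.770 V

Sequential free energies add, so n₃E°₃ = n₁E°₁ + n₂E°₂.
With n₃ = 3, and the known step contributing 2×(-0.40) V, the unknown satisfies 1·E° = 3×(-0.01) − 2×(-0.40) = +0.770.
E° = +0.770 / 1 = +0.770 V.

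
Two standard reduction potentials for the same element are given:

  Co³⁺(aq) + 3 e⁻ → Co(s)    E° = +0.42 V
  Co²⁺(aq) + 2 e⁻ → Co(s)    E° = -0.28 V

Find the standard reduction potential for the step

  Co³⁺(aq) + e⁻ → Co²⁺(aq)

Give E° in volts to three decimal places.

Sequential free energies add, so n₃E°₃ = n₁E°₁ + n₂E°₂.
With n₃ = 3, and the known step contributing 2×(-0.28) V, the unknown satisfies 1·E° = 3×(+0.42) − 2×(-0.28) = +1.820.
E° = +1.820 / 1 = +1.820 V.

+1.820 V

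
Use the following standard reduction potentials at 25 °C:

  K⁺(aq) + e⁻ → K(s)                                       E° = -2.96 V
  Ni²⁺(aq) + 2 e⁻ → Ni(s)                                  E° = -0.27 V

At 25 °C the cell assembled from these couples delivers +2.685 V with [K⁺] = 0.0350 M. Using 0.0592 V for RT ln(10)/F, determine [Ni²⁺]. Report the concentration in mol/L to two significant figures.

0.00083 M

Ni²⁺/Ni is the cathode, K⁺/K the anode: E°cell = +2.69 V, n = 2.
Overall reaction: Ni²⁺(aq) + 2 K(s) → Ni(s) + 2 K⁺(aq); Q = [K⁺]^2/[Ni²⁺]^1.
From E = E° − (0.0592/n) log Q: log Q = (E° − E)·n/0.0592 = (+2.69 − (+2.685))·2/0.0592 = 0.1689.
So 1·log[Ni²⁺] = 2·log(0.035) − log Q = -2.9119 − (0.1689) = -3.0808; [Ni²⁺] = 10^(-3.0808) ≈ 0.00083 M.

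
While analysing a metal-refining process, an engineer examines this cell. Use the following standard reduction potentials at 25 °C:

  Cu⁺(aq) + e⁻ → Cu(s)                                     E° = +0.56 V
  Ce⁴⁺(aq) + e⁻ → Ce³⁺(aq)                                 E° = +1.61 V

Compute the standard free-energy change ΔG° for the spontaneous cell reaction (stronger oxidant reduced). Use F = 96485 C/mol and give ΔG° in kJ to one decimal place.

Ce⁴⁺/Ce³⁺ (E° = +1.61 V) is the cathode; Cu⁺/Cu (E° = +0.56 V) is the anode, so E°cell = +1.05 V.
Balancing electrons gives n = 1 (lcm of 1 and 1).
ΔG° = −nFE° = −(1)(96485)(+1.05) = -101,309 J = -101.3 kJ.

-101.3 kJ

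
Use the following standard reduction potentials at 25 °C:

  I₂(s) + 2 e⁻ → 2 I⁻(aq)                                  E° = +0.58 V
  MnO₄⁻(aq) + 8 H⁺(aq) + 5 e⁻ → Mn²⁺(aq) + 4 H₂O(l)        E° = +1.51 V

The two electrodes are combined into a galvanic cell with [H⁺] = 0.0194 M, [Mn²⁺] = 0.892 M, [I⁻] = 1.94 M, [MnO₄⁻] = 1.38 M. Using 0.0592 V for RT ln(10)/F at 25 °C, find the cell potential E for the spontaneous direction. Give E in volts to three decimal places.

+0.787 V

MnO₄⁻/Mn²⁺ is the cathode (higher E°), I₂/I⁻ the anode: E°cell = +1.51 − (+0.58) = +0.93 V, n = 10.
Overall: 2 MnO₄⁻(aq) + 16 H⁺(aq) + 10 I⁻(aq) → 2 Mn²⁺(aq) + 8 H₂O(l) + 5 I₂(s)
Q = [Mn²⁺]^2 / ([MnO₄⁻]^2·[H⁺]^16·[I⁻]^10); log Q = 24.138.
E = E° − (0.0592/n) log Q = +0.93 − (0.0592/10)(24.138) = +0.787 V.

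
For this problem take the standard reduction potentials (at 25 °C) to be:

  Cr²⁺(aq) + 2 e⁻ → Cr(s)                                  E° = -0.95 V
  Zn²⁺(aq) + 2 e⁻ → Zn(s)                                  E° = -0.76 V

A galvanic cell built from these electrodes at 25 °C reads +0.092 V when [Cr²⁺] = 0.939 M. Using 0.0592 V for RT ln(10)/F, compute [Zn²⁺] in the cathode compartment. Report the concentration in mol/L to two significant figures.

0.00046 M

Zn²⁺/Zn is the cathode, Cr²⁺/Cr the anode: E°cell = +0.19 V, n = 2.
Overall reaction: Zn²⁺(aq) + Cr(s) → Zn(s) + Cr²⁺(aq); Q = [Cr²⁺]^1/[Zn²⁺]^1.
From E = E° − (0.0592/n) log Q: log Q = (E° − E)·n/0.0592 = (+0.19 − (+0.092))·2/0.0592 = 3.3108.
So 1·log[Zn²⁺] = 1·log(0.939) − log Q = -0.0273 − (3.3108) = -3.3381; [Zn²⁺] = 10^(-3.3381) ≈ 0.00046 M.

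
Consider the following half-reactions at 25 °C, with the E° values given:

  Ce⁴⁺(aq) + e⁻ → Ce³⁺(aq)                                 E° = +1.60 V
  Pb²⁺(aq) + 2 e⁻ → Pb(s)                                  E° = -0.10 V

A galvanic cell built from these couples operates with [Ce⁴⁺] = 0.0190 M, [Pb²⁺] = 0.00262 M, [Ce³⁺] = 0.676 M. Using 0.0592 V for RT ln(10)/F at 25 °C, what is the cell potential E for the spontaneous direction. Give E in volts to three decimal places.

Ce⁴⁺/Ce³⁺ is the cathode (higher E°), Pb²⁺/Pb the anode: E°cell = +1.60 − (-0.10) = +1.70 V, n = 2.
Overall: 2 Ce⁴⁺(aq) + Pb(s) → 2 Ce³⁺(aq) + Pb²⁺(aq)
Q = [Ce³⁺]^2·[Pb²⁺] / ([Ce⁴⁺]^2); log Q = 0.521.
E = E° − (0.0592/n) log Q = +1.70 − (0.0592/2)(0.521) = +1.685 V.

+1.685 V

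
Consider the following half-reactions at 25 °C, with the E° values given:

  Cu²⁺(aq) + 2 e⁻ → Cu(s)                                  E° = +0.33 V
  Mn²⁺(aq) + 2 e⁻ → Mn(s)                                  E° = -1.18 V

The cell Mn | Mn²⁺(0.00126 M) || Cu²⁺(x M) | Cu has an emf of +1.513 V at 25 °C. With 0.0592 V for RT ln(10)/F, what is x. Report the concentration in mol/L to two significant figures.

Cu²⁺/Cu is the cathode, Mn²⁺/Mn the anode: E°cell = +1.51 V, n = 2.
Overall reaction: Cu²⁺(aq) + Mn(s) → Cu(s) + Mn²⁺(aq); Q = [Mn²⁺]^1/[Cu²⁺]^1.
From E = E° − (0.0592/n) log Q: log Q = (E° − E)·n/0.0592 = (+1.51 − (+1.513))·2/0.0592 = -0.1014.
So 1·log[Cu²⁺] = 1·log(0.00126) − log Q = -2.8996 − (-0.1014) = -2.7982; [Cu²⁺] = 10^(-2.7982) ≈ 0.0016 M.

0.0016 M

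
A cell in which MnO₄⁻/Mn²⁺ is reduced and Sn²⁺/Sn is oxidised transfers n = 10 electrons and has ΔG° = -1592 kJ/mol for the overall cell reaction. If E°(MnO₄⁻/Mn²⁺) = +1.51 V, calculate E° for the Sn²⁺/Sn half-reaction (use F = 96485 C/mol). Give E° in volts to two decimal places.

E°cell = −ΔG°/(nF) = −(-1592×10³)/((10)(96485)) = +1.650 V.
Since MnO₄⁻/Mn²⁺ is the cathode and Sn²⁺/Sn the anode, E°cell = E°(MnO₄⁻/Mn²⁺) − E°(Sn²⁺/Sn).
So E°(Sn²⁺/Sn) = E°(MnO₄⁻/Mn²⁺) − E°cell = (+1.51) − (+1.650) = -0.14 V.

-0.14 V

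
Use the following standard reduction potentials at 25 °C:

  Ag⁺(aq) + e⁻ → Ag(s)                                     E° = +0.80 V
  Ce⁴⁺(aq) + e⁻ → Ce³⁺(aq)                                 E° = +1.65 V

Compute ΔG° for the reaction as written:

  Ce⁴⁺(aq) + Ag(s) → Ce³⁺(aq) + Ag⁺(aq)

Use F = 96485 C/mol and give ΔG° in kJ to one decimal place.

-82.0 kJ

As written, Ce⁴⁺/Ce³⁺ is reduced (cathode) and Ag⁺/Ag is oxidised (anode), so E°cell = (+1.65) − (+0.80) = +0.85 V.
Balancing electrons gives n = 1.
ΔG° = −nFE° = −(1)(96485)(+0.85) = -82,012 J = -82.0 kJ.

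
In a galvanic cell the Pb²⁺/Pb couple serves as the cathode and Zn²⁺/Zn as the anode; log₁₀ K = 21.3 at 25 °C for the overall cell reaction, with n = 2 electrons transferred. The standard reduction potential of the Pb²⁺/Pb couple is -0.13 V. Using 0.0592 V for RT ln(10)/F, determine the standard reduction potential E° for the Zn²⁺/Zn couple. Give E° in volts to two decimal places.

E°cell = (0.0592/n)·log K = (0.0592/2)(21.3) = +0.630 V.
Since Pb²⁺/Pb is the cathode and Zn²⁺/Zn the anode, E°cell = E°(Pb²⁺/Pb) − E°(Zn²⁺/Zn).
So E°(Zn²⁺/Zn) = E°(Pb²⁺/Pb) − E°cell = (-0.13) − (+0.630) = -0.76 V.

-0.76 V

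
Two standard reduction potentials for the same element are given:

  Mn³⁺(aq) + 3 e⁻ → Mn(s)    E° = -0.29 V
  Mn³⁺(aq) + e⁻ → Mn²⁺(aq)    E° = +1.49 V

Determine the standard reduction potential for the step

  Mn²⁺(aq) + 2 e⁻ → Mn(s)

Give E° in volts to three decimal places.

-1.180 V

Sequential free energies add, so n₃E°₃ = n₁E°₁ + n₂E°₂.
With n₃ = 3, and the known step contributing 1×(+1.49) V, the unknown satisfies 2·E° = 3×(-0.29) − 1×(+1.49) = -2.360.
E° = -2.360 / 2 = -1.180 V.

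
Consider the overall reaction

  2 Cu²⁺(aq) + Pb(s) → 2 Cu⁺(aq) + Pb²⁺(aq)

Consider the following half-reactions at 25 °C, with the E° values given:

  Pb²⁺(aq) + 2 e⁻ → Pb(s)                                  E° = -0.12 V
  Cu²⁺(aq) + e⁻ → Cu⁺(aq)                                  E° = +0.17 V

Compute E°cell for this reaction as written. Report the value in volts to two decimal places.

+0.29 V

The Cu²⁺/Cu⁺ couple has the higher reduction potential, so it is the cathode; Pb²⁺/Pb is oxidised at the anode.
E°cell = E°(cathode) − E°(anode) = (+0.17) − (-0.12) = +0.29 V.
Since E°cell > 0, the reaction is spontaneous under standard conditions.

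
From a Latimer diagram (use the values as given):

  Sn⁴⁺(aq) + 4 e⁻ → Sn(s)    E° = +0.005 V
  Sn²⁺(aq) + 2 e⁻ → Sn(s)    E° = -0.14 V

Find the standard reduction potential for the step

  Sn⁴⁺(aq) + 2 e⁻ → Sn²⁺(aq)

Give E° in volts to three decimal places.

Sequential free energies add, so n₃E°₃ = n₁E°₁ + n₂E°₂.
With n₃ = 4, and the known step contributing 2×(-0.14) V, the unknown satisfies 2·E° = 4×(+0.005) − 2×(-0.14) = +0.300.
E° = +0.300 / 2 = +0.150 V.

+0.150 V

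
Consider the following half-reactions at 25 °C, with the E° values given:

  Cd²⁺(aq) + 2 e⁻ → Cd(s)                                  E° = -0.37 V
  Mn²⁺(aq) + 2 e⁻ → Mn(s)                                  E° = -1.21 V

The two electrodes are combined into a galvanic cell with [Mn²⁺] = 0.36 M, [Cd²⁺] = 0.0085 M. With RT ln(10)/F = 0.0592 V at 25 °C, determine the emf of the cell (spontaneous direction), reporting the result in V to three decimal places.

Cd²⁺/Cd is the cathode (higher E°), Mn²⁺/Mn the anode: E°cell = -0.37 − (-1.21) = +0.84 V, n = 2.
Overall: Cd²⁺(aq) + Mn(s) → Cd(s) + Mn²⁺(aq)
Q = [Mn²⁺] / ([Cd²⁺]); log Q = 1.627.
E = E° − (0.0592/n) log Q = +0.84 − (0.0592/2)(1.627) = +0.792 V.

+0.792 V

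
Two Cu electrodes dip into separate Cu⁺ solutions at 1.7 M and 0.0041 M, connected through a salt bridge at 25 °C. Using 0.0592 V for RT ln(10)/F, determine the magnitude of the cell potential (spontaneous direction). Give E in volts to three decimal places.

+0.155 V

For a concentration cell E°cell = 0. The 1.7 M side is the cathode (reduction is favoured where [Cu⁺] is higher).
With n = 1, E = −(0.0592/1) log([Cu⁺]ₐₙ/[Cu⁺]꜀ₐₜ) = −(0.0592/1) log(0.0041/1.7) = −(0.0592/1)(-2.618) = +0.155 V.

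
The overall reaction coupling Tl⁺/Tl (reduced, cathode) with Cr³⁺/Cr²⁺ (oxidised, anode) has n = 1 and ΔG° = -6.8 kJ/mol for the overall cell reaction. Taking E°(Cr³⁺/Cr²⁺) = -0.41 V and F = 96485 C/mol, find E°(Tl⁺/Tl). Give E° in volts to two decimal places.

-0.34 V

E°cell = −ΔG°/(nF) = −(-6.8×10³)/((1)(96485)) = +0.070 V.
Since Tl⁺/Tl is the cathode and Cr³⁺/Cr²⁺ the anode, E°cell = E°(Tl⁺/Tl) − E°(Cr³⁺/Cr²⁺).
So E°(Tl⁺/Tl) = E°cell + E°(Cr³⁺/Cr²⁺) = +0.070 + (-0.41) = -0.34 V.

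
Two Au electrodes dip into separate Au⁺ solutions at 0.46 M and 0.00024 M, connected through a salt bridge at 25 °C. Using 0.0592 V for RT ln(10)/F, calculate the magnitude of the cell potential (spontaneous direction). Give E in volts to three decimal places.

For a concentration cell E°cell = 0. The 0.46 M side is the cathode (reduction is favoured where [Au⁺] is higher).
With n = 1, E = −(0.0592/1) log([Au⁺]ₐₙ/[Au⁺]꜀ₐₜ) = −(0.0592/1) log(0.00024/0.46) = −(0.0592/1)(-3.283) = +0.194 V.

+0.194 V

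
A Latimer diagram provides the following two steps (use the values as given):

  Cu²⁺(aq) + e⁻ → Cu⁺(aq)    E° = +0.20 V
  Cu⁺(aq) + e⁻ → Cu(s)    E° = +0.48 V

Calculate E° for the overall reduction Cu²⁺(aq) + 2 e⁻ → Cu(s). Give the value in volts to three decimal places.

+0.340 V

Standard free energies of sequential steps add: ΔG°₃ = ΔG°₁ + ΔG°₂, so n₃E°₃ = n₁E°₁ + n₂E°₂.
E°₃ = (1×+0.20 + 1×+0.48) / 2 = (+0.680) / 2 = +0.340 V.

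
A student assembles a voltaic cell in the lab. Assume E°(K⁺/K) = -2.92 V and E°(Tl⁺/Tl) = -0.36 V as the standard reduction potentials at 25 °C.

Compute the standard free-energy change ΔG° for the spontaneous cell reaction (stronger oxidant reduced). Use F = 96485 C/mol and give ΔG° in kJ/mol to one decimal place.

-247.0 kJ/mol

Tl⁺/Tl (E° = -0.36 V) is the cathode; K⁺/K (E° = -2.92 V) is the anode, so E°cell = +2.56 V.
Balancing electrons gives n = 1 (lcm of 1 and 1).
ΔG° = −nFE° = −(1)(96485)(+2.56) = -247,002 J = -247.0 kJ/mol.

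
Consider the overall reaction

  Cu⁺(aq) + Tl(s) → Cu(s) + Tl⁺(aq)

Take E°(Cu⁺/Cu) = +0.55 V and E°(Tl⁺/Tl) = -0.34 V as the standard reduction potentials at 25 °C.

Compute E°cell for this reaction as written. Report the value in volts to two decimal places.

+0.89 V

The Cu⁺/Cu couple has the higher reduction potential, so it is the cathode; Tl⁺/Tl is oxidised at the anode.
E°cell = E°(cathode) − E°(anode) = (+0.55) − (-0.34) = +0.89 V.
Since E°cell > 0, the reaction is spontaneous under standard conditions.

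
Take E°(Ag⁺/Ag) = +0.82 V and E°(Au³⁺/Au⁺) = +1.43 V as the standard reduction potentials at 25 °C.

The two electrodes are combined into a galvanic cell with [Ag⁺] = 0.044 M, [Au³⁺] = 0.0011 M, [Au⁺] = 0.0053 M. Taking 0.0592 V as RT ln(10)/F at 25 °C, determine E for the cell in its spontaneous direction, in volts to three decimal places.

Au³⁺/Au⁺ is the cathode (higher E°), Ag⁺/Ag the anode: E°cell = +1.43 − (+0.82) = +0.61 V, n = 2.
Overall: Au³⁺(aq) + 2 Ag(s) → Au⁺(aq) + 2 Ag⁺(aq)
Q = [Au⁺]·[Ag⁺]^2 / ([Au³⁺]); log Q = -2.030.
E = E° − (0.0592/n) log Q = +0.61 − (0.0592/2)(-2.030) = +0.670 V.

+0.670 V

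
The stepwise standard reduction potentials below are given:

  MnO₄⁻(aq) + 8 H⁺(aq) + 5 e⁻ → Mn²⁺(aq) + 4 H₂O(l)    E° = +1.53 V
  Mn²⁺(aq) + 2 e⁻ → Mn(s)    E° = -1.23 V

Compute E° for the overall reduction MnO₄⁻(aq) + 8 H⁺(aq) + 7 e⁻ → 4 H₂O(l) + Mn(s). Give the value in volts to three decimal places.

Standard free energies of sequential steps add: ΔG°₃ = ΔG°₁ + ΔG°₂, so n₃E°₃ = n₁E°₁ + n₂E°₂.
E°₃ = (5×+1.53 + 2×-1.23) / 7 = (+5.190) / 7 = +0.741 V.

+0.741 V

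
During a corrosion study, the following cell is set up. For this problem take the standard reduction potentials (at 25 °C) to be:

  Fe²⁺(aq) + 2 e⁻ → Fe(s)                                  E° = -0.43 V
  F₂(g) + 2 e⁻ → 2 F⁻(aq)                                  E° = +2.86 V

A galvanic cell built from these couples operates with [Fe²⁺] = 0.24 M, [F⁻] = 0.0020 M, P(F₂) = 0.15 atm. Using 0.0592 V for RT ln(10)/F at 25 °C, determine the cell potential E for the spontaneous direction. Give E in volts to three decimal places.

+3.444 V

F₂/F⁻ is the cathode (higher E°), Fe²⁺/Fe the anode: E°cell = +2.86 − (-0.43) = +3.29 V, n = 2.
Overall: F₂(g) + Fe(s) → 2 F⁻(aq) + Fe²⁺(aq)
Q = [F⁻]^2·[Fe²⁺] / (P(F₂)); log Q = -5.194.
E = E° − (0.0592/n) log Q = +3.29 − (0.0592/2)(-5.194) = +3.444 V.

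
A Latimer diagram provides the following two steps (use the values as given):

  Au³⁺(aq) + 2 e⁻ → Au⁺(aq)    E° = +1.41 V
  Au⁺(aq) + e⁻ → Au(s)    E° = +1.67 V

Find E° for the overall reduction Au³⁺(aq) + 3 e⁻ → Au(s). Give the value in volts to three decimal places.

+1.497 V

Since ΔG° = −nFE° is additive over sequential reductions, n₃E°₃ = n₁E°₁ + n₂E°₂.
E°₃ = (2×+1.41 + 1×+1.67) / 3 = (+4.490) / 3 = +1.497 V.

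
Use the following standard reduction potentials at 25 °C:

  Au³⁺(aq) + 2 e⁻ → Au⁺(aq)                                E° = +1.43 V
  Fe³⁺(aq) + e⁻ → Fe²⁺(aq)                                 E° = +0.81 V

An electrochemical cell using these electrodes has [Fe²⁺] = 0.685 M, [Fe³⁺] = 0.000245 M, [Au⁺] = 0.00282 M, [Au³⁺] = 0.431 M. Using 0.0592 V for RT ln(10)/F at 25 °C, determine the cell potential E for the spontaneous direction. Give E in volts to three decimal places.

Au³⁺/Au⁺ is the cathode (higher E°), Fe³⁺/Fe²⁺ the anode: E°cell = +1.43 − (+0.81) = +0.62 V, n = 2.
Overall: Au³⁺(aq) + 2 Fe²⁺(aq) → Au⁺(aq) + 2 Fe³⁺(aq)
Q = [Au⁺]·[Fe³⁺]^2 / ([Au³⁺]·[Fe²⁺]^2); log Q = -9.077.
E = E° − (0.0592/n) log Q = +0.62 − (0.0592/2)(-9.077) = +0.889 V.

+0.889 V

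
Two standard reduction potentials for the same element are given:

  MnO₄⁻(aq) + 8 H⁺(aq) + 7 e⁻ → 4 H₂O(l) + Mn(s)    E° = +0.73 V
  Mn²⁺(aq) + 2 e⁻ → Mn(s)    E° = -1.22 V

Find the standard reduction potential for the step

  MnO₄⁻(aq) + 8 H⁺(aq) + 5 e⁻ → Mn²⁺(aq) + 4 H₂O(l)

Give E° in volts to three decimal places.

+1.510 V

Sequential free energies add, so n₃E°₃ = n₁E°₁ + n₂E°₂.
With n₃ = 7, and the known step contributing 2×(-1.22) V, the unknown satisfies 5·E° = 7×(+0.73) − 2×(-1.22) = +7.550.
E° = +7.550 / 5 = +1.510 V.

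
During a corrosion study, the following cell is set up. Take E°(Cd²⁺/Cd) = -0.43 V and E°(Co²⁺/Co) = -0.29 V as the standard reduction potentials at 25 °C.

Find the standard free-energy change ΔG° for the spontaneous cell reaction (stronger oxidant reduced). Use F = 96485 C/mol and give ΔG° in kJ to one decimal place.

Co²⁺/Co (E° = -0.29 V) is the cathode; Cd²⁺/Cd (E° = -0.43 V) is the anode, so E°cell = +0.14 V.
Balancing electrons gives n = 2 (lcm of 2 and 2).
ΔG° = −nFE° = −(2)(96485)(+0.14) = -27,016 J = -27.0 kJ.

-27.0 kJ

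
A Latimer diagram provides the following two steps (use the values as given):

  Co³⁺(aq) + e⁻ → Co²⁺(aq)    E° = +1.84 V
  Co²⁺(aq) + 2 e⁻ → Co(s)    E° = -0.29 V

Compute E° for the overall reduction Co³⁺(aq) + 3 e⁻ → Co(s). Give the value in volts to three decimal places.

Standard free energies of sequential steps add: ΔG°₃ = ΔG°₁ + ΔG°₂, so n₃E°₃ = n₁E°₁ + n₂E°₂.
E°₃ = (1×+1.84 + 2×-0.29) / 3 = (+1.260) / 3 = +0.420 V.

+0.420 V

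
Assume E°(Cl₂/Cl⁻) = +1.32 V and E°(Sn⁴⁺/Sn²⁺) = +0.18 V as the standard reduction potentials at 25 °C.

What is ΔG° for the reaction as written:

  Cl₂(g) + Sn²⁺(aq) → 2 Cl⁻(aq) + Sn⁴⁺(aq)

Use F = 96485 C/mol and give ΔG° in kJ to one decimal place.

As written, Cl₂/Cl⁻ is reduced (cathode) and Sn⁴⁺/Sn²⁺ is oxidised (anode), so E°cell = (+1.32) − (+0.18) = +1.14 V.
Balancing electrons gives n = 2.
ΔG° = −nFE° = −(2)(96485)(+1.14) = -219,986 J = -220.0 kJ.

-220.0 kJ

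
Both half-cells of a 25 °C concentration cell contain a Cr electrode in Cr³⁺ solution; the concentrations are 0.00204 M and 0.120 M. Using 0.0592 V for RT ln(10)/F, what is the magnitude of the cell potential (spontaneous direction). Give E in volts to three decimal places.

+0.035 V

For a concentration cell E°cell = 0. The 0.120 M side is the cathode (reduction is favoured where [Cr³⁺] is higher).
With n = 3, E = −(0.0592/3) log([Cr³⁺]ₐₙ/[Cr³⁺]꜀ₐₜ) = −(0.0592/3) log(0.00204/0.12) = −(0.0592/3)(-1.770) = +0.035 V.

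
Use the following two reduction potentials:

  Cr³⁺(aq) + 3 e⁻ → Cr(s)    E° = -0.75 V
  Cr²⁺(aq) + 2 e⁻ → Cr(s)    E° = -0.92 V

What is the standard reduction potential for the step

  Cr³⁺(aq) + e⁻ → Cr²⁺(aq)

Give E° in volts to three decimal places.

-0.410 V

Sequential free energies add, so n₃E°₃ = n₁E°₁ + n₂E°₂.
With n₃ = 3, and the known step contributing 2×(-0.92) V, the unknown satisfies 1·E° = 3×(-0.75) − 2×(-0.92) = -0.410.
E° = -0.410 / 1 = -0.410 V.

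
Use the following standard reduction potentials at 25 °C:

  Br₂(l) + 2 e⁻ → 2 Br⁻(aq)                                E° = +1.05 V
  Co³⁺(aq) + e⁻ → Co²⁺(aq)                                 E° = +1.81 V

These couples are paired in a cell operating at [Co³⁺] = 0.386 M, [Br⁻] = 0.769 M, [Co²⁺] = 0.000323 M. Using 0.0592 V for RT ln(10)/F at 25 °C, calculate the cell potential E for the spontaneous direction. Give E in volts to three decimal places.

+0.935 V

Co³⁺/Co²⁺ is the cathode (higher E°), Br₂/Br⁻ the anode: E°cell = +1.81 − (+1.05) = +0.76 V, n = 2.
Overall: 2 Co³⁺(aq) + 2 Br⁻(aq) → 2 Co²⁺(aq) + Br₂(l)
Q = [Co²⁺]^2 / ([Co³⁺]^2·[Br⁻]^2); log Q = -5.927.
E = E° − (0.0592/n) log Q = +0.76 − (0.0592/2)(-5.927) = +0.935 V.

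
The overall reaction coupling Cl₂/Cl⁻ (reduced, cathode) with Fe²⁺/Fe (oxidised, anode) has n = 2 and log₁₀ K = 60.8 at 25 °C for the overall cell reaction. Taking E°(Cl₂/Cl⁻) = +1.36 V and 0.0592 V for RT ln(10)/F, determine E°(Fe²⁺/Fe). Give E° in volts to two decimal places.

-0.44 V

E°cell = (0.0592/n)·log K = (0.0592/2)(60.8) = +1.800 V.
Since Cl₂/Cl⁻ is the cathode and Fe²⁺/Fe the anode, E°cell = E°(Cl₂/Cl⁻) − E°(Fe²⁺/Fe).
So E°(Fe²⁺/Fe) = E°(Cl₂/Cl⁻) − E°cell = (+1.36) − (+1.800) = -0.44 V.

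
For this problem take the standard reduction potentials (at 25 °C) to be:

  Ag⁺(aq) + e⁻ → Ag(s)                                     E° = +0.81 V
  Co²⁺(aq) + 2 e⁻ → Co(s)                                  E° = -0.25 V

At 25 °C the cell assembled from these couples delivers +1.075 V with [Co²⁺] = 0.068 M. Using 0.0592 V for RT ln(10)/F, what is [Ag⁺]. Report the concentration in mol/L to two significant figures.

Ag⁺/Ag is the cathode, Co²⁺/Co the anode: E°cell = +1.06 V, n = 2.
Overall reaction: 2 Ag⁺(aq) + Co(s) → 2 Ag(s) + Co²⁺(aq); Q = [Co²⁺]^1/[Ag⁺]^2.
From E = E° − (0.0592/n) log Q: log Q = (E° − E)·n/0.0592 = (+1.06 − (+1.075))·2/0.0592 = -0.5068.
So 2·log[Ag⁺] = 1·log(0.068) − log Q = -1.1675 − (-0.5068) = -0.6607; log[Ag⁺] = -0.6607 / 2 = -0.3303; [Ag⁺] = 10^(-0.3303) ≈ 0.47 M.

0.47 M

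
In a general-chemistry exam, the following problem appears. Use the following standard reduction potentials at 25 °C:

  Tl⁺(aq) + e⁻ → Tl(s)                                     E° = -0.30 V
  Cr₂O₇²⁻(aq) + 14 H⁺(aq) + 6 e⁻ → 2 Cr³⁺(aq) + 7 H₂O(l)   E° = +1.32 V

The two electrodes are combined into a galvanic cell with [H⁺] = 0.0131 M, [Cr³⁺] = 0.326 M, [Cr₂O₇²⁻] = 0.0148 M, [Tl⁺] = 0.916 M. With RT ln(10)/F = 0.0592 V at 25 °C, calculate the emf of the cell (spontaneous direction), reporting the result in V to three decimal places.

Cr₂O₇²⁻/Cr³⁺ is the cathode (higher E°), Tl⁺/Tl the anode: E°cell = +1.32 − (-0.30) = +1.62 V, n = 6.
Overall: Cr₂O₇²⁻(aq) + 14 H⁺(aq) + 6 Tl(s) → 2 Cr³⁺(aq) + 7 H₂O(l) + 6 Tl⁺(aq)
Q = [Cr³⁺]^2·[Tl⁺]^6 / ([Cr₂O₇²⁻]·[H⁺]^14); log Q = 26.986.
E = E° − (0.0592/n) log Q = +1.62 − (0.0592/6)(26.986) = +1.354 V.

+1.354 V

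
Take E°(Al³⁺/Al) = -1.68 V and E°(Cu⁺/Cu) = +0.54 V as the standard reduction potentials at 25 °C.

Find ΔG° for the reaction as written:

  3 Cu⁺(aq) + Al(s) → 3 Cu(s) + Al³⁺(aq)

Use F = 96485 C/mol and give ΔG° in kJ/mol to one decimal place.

-642.6 kJ/mol

As written, Cu⁺/Cu is reduced (cathode) and Al³⁺/Al is oxidised (anode), so E°cell = (+0.54) − (-1.68) = +2.22 V.
Balancing electrons gives n = 3.
ΔG° = −nFE° = −(3)(96485)(+2.22) = -642,590 J = -642.6 kJ/mol.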